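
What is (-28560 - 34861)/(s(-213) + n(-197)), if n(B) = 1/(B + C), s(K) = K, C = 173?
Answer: 1522104/5113 ≈ 297.69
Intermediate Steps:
n(B) = 1/(173 + B) (n(B) = 1/(B + 173) = 1/(173 + B))
(-28560 - 34861)/(s(-213) + n(-197)) = (-28560 - 34861)/(-213 + 1/(173 - 197)) = -63421/(-213 + 1/(-24)) = -63421/(-213 - 1/24) = -63421/(-5113/24) = -63421*(-24/5113) = 1522104/5113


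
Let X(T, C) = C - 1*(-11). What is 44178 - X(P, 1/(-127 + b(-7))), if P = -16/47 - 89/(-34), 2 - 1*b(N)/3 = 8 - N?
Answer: 7331723/166 ≈ 44167.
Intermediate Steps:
b(N) = -18 + 3*N (b(N) = 6 - 3*(8 - N) = 6 + (-24 + 3*N) = -18 + 3*N)
P = 3639/1598 (P = -16*1/47 - 89*(-1/34) = -16/47 + 89/34 = 3639/1598 ≈ 2.2772)
X(T, C) = 11 + C (X(T, C) = C + 11 = 11 + C)
44178 - X(P, 1/(-127 + b(-7))) = 44178 - (11 + 1/(-127 + (-18 + 3*(-7)))) = 44178 - (11 + 1/(-127 + (-18 - 21))) = 44178 - (11 + 1/(-127 - 39)) = 44178 - (11 + 1/(-166)) = 44178 - (11 - 1/166) = 44178 - 1*1825/166 = 44178 - 1825/166 = 7331723/166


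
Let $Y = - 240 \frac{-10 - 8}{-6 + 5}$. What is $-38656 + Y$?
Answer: $-42976$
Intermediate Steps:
$Y = -4320$ ($Y = - 240 \left(- \frac{18}{-1}\right) = - 240 \left(\left(-18\right) \left(-1\right)\right) = \left(-240\right) 18 = -4320$)
$-38656 + Y = -38656 - 4320 = -42976$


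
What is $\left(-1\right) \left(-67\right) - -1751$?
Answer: $1818$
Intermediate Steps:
$\left(-1\right) \left(-67\right) - -1751 = 67 + 1751 = 1818$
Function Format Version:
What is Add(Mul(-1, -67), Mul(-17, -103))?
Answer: 1818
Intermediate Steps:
Add(Mul(-1, -67), Mul(-17, -103)) = Add(67, 1751) = 1818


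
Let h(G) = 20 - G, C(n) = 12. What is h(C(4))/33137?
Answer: 8/33137 ≈ 0.00024142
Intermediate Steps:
h(C(4))/33137 = (20 - 1*12)/33137 = (20 - 12)*(1/33137) = 8*(1/33137) = 8/33137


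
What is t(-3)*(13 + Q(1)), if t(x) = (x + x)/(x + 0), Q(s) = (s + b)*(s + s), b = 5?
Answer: 50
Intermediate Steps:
Q(s) = 2*s*(5 + s) (Q(s) = (s + 5)*(s + s) = (5 + s)*(2*s) = 2*s*(5 + s))
t(x) = 2 (t(x) = (2*x)/x = 2)
t(-3)*(13 + Q(1)) = 2*(13 + 2*1*(5 + 1)) = 2*(13 + 2*1*6) = 2*(13 + 12) = 2*25 = 50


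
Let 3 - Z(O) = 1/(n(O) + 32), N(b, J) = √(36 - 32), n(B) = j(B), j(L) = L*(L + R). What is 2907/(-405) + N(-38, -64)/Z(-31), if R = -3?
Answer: -954271/146565 ≈ -6.5109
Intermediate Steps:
j(L) = L*(-3 + L) (j(L) = L*(L - 3) = L*(-3 + L))
n(B) = B*(-3 + B)
N(b, J) = 2 (N(b, J) = √4 = 2)
Z(O) = 3 - 1/(32 + O*(-3 + O)) (Z(O) = 3 - 1/(O*(-3 + O) + 32) = 3 - 1/(32 + O*(-3 + O)))
2907/(-405) + N(-38, -64)/Z(-31) = 2907/(-405) + 2/(((95 + 3*(-31)*(-3 - 31))/(32 - 31*(-3 - 31)))) = 2907*(-1/405) + 2/(((95 + 3*(-31)*(-34))/(32 - 31*(-34)))) = -323/45 + 2/(((95 + 3162)/(32 + 1054))) = -323/45 + 2/((3257/1086)) = -323/45 + 2/(((1/1086)*3257)) = -323/45 + 2/(3257/1086) = -323/45 + 2*(1086/3257) = -323/45 + 2172/3257 = -954271/146565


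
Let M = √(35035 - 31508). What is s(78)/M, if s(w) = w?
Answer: 78*√3527/3527 ≈ 1.3134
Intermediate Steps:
M = √3527 ≈ 59.389
s(78)/M = 78/(√3527) = 78*(√3527/3527) = 78*√3527/3527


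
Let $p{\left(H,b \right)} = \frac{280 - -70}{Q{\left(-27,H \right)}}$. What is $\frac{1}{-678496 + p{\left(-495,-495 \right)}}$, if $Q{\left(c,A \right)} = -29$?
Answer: $- \frac{29}{19676734} \approx -1.4738 \cdot 10^{-6}$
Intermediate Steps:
$p{\left(H,b \right)} = - \frac{350}{29}$ ($p{\left(H,b \right)} = \frac{280 - -70}{-29} = \left(280 + 70\right) \left(- \frac{1}{29}\right) = 350 \left(- \frac{1}{29}\right) = - \frac{350}{29}$)
$\frac{1}{-678496 + p{\left(-495,-495 \right)}} = \frac{1}{-678496 - \frac{350}{29}} = \frac{1}{- \frac{19676734}{29}} = - \frac{29}{19676734}$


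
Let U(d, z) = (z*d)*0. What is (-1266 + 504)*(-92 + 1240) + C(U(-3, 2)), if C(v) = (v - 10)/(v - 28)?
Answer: -12246859/14 ≈ -8.7478e+5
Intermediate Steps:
U(d, z) = 0 (U(d, z) = (d*z)*0 = 0)
C(v) = (-10 + v)/(-28 + v)
(-1266 + 504)*(-92 + 1240) + C(U(-3, 2)) = (-1266 + 504)*(-92 + 1240) + (-10 + 0)/(-28 + 0) = -762*1148 - 10/(-28) = -874776 - 1/28*(-10) = -874776 + 5/14 = -12246859/14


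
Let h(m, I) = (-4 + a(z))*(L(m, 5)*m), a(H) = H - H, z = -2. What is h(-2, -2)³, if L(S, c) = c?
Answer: 64000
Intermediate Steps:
a(H) = 0
h(m, I) = -20*m (h(m, I) = (-4 + 0)*(5*m) = -20*m)
h(-2, -2)³ = (-20*(-2))³ = 40³ = 64000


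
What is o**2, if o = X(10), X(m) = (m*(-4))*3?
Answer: 14400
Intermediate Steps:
X(m) = -12*m (X(m) = -4*m*3 = -12*m)
o = -120 (o = -12*10 = -120)
o**2 = (-120)**2 = 14400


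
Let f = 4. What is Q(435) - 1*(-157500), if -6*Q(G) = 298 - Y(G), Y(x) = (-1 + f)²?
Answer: 944711/6 ≈ 1.5745e+5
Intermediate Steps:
Y(x) = 9 (Y(x) = (-1 + 4)² = 3² = 9)
Q(G) = -289/6 (Q(G) = -(298 - 1*9)/6 = -(298 - 9)/6 = -⅙*289 = -289/6)
Q(435) - 1*(-157500) = -289/6 - 1*(-157500) = -289/6 + 157500 = 944711/6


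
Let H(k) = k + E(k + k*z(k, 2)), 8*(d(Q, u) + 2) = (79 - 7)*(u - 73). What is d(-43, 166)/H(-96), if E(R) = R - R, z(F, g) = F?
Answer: -835/96 ≈ -8.6979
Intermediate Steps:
d(Q, u) = -659 + 9*u (d(Q, u) = -2 + ((79 - 7)*(u - 73))/8 = -2 + (72*(-73 + u))/8 = -2 + (-5256 + 72*u)/8 = -2 + (-657 + 9*u) = -659 + 9*u)
E(R) = 0
H(k) = k (H(k) = k + 0 = k)
d(-43, 166)/H(-96) = (-659 + 9*166)/(-96) = (-659 + 1494)*(-1/96) = 835*(-1/96) = -835/96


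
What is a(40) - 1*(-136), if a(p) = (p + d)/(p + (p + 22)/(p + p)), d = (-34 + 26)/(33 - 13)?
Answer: 223400/1631 ≈ 136.97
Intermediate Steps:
d = -⅖ (d = -8/20 = -8*1/20 = -⅖ ≈ -0.40000)
a(p) = (-⅖ + p)/(p + (22 + p)/(2*p)) (a(p) = (p - ⅖)/(p + (p + 22)/(p + p)) = (-⅖ + p)/(p + (22 + p)/((2*p))) = (-⅖ + p)/(p + (22 + p)*(1/(2*p))) = (-⅖ + p)/(p + (22 + p)/(2*p)))
a(40) - 1*(-136) = (⅖)*40*(-2 + 5*40)/(22 + 40 + 2*40²) - 1*(-136) = (⅖)*40*(-2 + 200)/(22 + 40 + 2*1600) + 136 = (⅖)*40*198/(22 + 40 + 3200) + 136 = (⅖)*40*198/3262 + 136 = (⅖)*40*(1/3262)*198 + 136 = 1584/1631 + 136 = 223400/1631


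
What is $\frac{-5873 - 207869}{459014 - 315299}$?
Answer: $- \frac{213742}{143715} \approx -1.4873$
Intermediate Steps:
$\frac{-5873 - 207869}{459014 - 315299} = - \frac{213742}{143715}$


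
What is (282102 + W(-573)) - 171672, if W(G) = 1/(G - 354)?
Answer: 102368609/927 ≈ 1.1043e+5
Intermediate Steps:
W(G) = 1/(-354 + G)
(282102 + W(-573)) - 171672 = (282102 + 1/(-354 - 573)) - 171672 = (282102 + 1/(-927)) - 171672 = (282102 - 1/927) - 171672 = 261508553/927 - 171672 = 102368609/927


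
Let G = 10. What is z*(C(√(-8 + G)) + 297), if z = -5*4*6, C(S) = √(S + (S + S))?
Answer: -35640 - 120*2^(¼)*√3 ≈ -35887.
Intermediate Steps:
C(S) = √3*√S (C(S) = √(S + 2*S) = √(3*S) = √3*√S)
z = -120 (z = -20*6 = -120)
z*(C(√(-8 + G)) + 297) = -120*(√3*√(√(-8 + 10)) + 297) = -120*(√3*√(√2) + 297) = -120*(√3*2^(¼) + 297) = -120*(2^(¼)*√3 + 297) = -120*(297 + 2^(¼)*√3) = -35640 - 120*2^(¼)*√3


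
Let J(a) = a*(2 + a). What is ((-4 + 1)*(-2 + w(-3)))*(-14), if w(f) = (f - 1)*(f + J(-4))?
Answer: -924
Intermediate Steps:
w(f) = (-1 + f)*(8 + f) (w(f) = (f - 1)*(f - 4*(2 - 4)) = (-1 + f)*(f - 4*(-2)) = (-1 + f)*(f + 8) = (-1 + f)*(8 + f))
((-4 + 1)*(-2 + w(-3)))*(-14) = ((-4 + 1)*(-2 + (-8 + (-3)² + 7*(-3))))*(-14) = -3*(-2 + (-8 + 9 - 21))*(-14) = -3*(-2 - 20)*(-14) = -3*(-22)*(-14) = 66*(-14) = -924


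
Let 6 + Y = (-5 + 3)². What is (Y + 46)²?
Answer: 1936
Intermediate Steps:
Y = -2 (Y = -6 + (-5 + 3)² = -6 + (-2)² = -6 + 4 = -2)
(Y + 46)² = (-2 + 46)² = 44² = 1936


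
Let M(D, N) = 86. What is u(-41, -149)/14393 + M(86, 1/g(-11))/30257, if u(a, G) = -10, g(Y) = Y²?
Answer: 935228/435489001 ≈ 0.0021475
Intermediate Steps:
u(-41, -149)/14393 + M(86, 1/g(-11))/30257 = -10/14393 + 86/30257 = 935228/435489001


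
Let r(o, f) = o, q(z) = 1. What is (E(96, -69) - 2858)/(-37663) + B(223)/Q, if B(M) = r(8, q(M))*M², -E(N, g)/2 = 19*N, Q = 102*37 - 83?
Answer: 15007560262/139014133 ≈ 107.96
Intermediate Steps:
Q = 3691 (Q = 3774 - 83 = 3691)
E(N, g) = -38*N
B(M) = 8*M²
(E(96, -69) - 2858)/(-37663) + B(223)/Q = (-38*96 - 2858)/(-37663) + (8*223²)/3691 = (-3648 - 2858)*(-1/37663) + (8*49729)*(1/3691) = -6506*(-1/37663) + 397832*(1/3691) = 6506/37663 + 397832/3691 = 15007560262/139014133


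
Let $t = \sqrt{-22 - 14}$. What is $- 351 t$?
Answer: $- 2106 i \approx - 2106.0 i$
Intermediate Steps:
$t = 6 i$ ($t = \sqrt{-36} = 6 i \approx 6.0 i$)
$- 351 t = - 351 \cdot 6 i = - 2106 i$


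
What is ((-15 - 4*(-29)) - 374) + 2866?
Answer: 2593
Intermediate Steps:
((-15 - 4*(-29)) - 374) + 2866 = ((-15 + 116) - 374) + 2866 = (101 - 374) + 2866 = -273 + 2866 = 2593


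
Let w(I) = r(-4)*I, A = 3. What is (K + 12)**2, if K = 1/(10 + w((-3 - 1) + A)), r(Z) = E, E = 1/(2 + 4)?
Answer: 509796/3481 ≈ 146.45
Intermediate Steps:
E = 1/6 ≈ 0.16667
r(Z) = 1/6
w(I) = I/6
K = 6/59 (K = 1/(10 + ((-3 - 1) + 3)/6) = 1/(10 + (-4 + 3)/6) = 1/(10 + (1/6)*(-1)) = 1/(10 - 1/6) = 1/(59/6) = 6/59 ≈ 0.10169)
(K + 12)**2 = (6/59 + 12)**2 = (714/59)**2 = 509796/3481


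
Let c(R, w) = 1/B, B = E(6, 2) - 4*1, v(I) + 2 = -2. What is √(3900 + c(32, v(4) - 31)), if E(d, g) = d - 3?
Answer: √3899 ≈ 62.442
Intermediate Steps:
E(d, g) = -3 + d
v(I) = -4 (v(I) = -2 - 2 = -4)
B = -1 (B = (-3 + 6) - 4*1 = 3 - 4 = -1)
c(R, w) = -1 (c(R, w) = 1/(-1) = -1)
√(3900 + c(32, v(4) - 31)) = √(3900 - 1) = √3899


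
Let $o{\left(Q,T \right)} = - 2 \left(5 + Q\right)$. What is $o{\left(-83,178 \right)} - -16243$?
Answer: $16399$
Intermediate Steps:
$o{\left(Q,T \right)} = -10 - 2 Q$
$o{\left(-83,178 \right)} - -16243 = \left(-10 - -166\right) - -16243 = \left(-10 + 166\right) + 16243 = 156 + 16243 = 16399$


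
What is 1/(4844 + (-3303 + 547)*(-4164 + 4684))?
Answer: -1/1428276 ≈ -7.0014e-7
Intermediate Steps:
1/(4844 + (-3303 + 547)*(-4164 + 4684)) = 1/(4844 - 2756*520) = 1/(4844 - 1433120) = 1/(-1428276) = -1/1428276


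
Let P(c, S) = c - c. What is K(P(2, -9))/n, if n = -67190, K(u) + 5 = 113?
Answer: -54/33595 ≈ -0.0016074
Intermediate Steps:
P(c, S) = 0
K(u) = 108 (K(u) = -5 + 113 = 108)
K(P(2, -9))/n = 108/(-67190) = 108*(-1/67190) = -54/33595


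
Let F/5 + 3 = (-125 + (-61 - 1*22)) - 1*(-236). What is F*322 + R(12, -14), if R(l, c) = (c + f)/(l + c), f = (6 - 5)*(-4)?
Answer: 40259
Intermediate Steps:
f = -4 (f = 1*(-4) = -4)
R(l, c) = (-4 + c)/(c + l) (R(l, c) = (c - 4)/(l + c) = (-4 + c)/(c + l))
F = 125 (F = -15 + 5*((-125 + (-61 - 1*22)) - 1*(-236)) = -15 + 5*((-125 + (-61 - 22)) + 236) = -15 + 5*((-125 - 83) + 236) = -15 + 5*(-208 + 236) = -15 + 5*28 = -15 + 140 = 125)
F*322 + R(12, -14) = 125*322 + (-4 - 14)/(-14 + 12) = 40250 - 18/(-2) = 40250 - 1/2*(-18) = 40250 + 9 = 40259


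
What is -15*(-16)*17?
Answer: 4080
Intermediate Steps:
-15*(-16)*17 = 240*17 = 4080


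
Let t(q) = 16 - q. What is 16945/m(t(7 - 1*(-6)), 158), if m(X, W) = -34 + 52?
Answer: 16945/18 ≈ 941.39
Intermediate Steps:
m(X, W) = 18
16945/m(t(7 - 1*(-6)), 158) = 16945/18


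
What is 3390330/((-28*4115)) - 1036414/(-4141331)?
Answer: -1392106310815/47716415782 ≈ -29.175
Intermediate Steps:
3390330/((-28*4115)) - 1036414/(-4141331) = 3390330/(-115220) - 1036414*(-1/4141331) = 3390330*(-1/115220) + 1036414/4141331 = -339033/11522 + 1036414/4141331 = -1392106310815/47716415782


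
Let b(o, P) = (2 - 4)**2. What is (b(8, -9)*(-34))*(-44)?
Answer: 5984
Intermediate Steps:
b(o, P) = 4 (b(o, P) = (-2)**2 = 4)
(b(8, -9)*(-34))*(-44) = (4*(-34))*(-44) = -136*(-44) = 5984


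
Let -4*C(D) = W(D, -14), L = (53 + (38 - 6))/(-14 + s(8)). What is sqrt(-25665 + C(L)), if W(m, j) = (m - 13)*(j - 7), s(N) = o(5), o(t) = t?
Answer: 37*I*sqrt(678)/6 ≈ 160.57*I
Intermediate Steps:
s(N) = 5
L = -85/9 (L = (53 + (38 - 6))/(-14 + 5) = (53 + 32)/(-9) = 85*(-1/9) = -85/9 ≈ -9.4444)
W(m, j) = (-13 + m)*(-7 + j)
C(D) = -273/4 + 21*D/4 (C(D) = -(91 - 13*(-14) - 7*D - 14*D)/4 = -(91 + 182 - 7*D - 14*D)/4 = -(273 - 21*D)/4 = -273/4 + 21*D/4)
sqrt(-25665 + C(L)) = sqrt(-25665 + (-273/4 + (21/4)*(-85/9))) = sqrt(-25665 + (-273/4 - 595/12)) = sqrt(-25665 - 707/6) = sqrt(-154697/6) = 37*I*sqrt(678)/6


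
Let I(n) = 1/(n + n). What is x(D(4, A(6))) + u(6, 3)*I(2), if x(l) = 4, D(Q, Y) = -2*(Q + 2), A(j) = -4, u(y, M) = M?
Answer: 19/4 ≈ 4.7500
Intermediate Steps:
D(Q, Y) = -4 - 2*Q (D(Q, Y) = -2*(2 + Q) = -4 - 2*Q)
I(n) = 1/(2*n)
x(D(4, A(6))) + u(6, 3)*I(2) = 4 + 3*((1/2)/2) = 4 + 3*((1/2)*(1/2)) = 4 + 3*(1/4) = 4 + 3/4 = 19/4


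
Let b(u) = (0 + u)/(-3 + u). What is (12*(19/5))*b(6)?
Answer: 456/5 ≈ 91.200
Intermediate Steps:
b(u) = u/(-3 + u)
(12*(19/5))*b(6) = (12*(19/5))*(6/(-3 + 6)) = (12*(19*(⅕)))*(6/3) = (12*(19/5))*(6*(⅓)) = (228/5)*2 = 456/5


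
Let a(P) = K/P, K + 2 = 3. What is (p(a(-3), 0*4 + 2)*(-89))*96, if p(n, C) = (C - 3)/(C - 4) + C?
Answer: -21360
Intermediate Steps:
K = 1 (K = -2 + 3 = 1)
a(P) = 1/P
p(n, C) = C + (-3 + C)/(-4 + C) (p(n, C) = (-3 + C)/(-4 + C) + C = C + (-3 + C)/(-4 + C))
(p(a(-3), 0*4 + 2)*(-89))*96 = (((-3 + (0*4 + 2)² - 3*(0*4 + 2))/(-4 + (0*4 + 2)))*(-89))*96 = (((-3 + (0 + 2)² - 3*(0 + 2))/(-4 + (0 + 2)))*(-89))*96 = (((-3 + 2² - 3*2)/(-4 + 2))*(-89))*96 = (((-3 + 4 - 6)/(-2))*(-89))*96 = (-½*(-5)*(-89))*96 = ((5/2)*(-89))*96 = -445/2*96 = -21360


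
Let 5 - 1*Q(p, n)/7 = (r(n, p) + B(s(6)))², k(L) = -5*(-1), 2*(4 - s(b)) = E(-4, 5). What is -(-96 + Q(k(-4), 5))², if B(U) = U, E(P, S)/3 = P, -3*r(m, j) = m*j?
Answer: -524176/81 ≈ -6471.3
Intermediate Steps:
r(m, j) = -j*m/3 (r(m, j) = -m*j/3 = -j*m/3)
E(P, S) = 3*P
s(b) = 10 (s(b) = 4 - 3*(-4)/2 = 4 - ½*(-12) = 4 + 6 = 10)
k(L) = 5
Q(p, n) = 35 - 7*(10 - n*p/3)² (Q(p, n) = 35 - 7*(-p*n/3 + 10)² = 35 - 7*(-n*p/3 + 10)² = 35 - 7*(10 - n*p/3)²)
-(-96 + Q(k(-4), 5))² = -(-96 + (35 - 7*(-30 + 5*5)²/9))² = -(-96 + (35 - 7*(-30 + 25)²/9))² = -(-96 + (35 - 7/9*(-5)²))² = -(-96 + (35 - 7/9*25))² = -(-96 + (35 - 175/9))² = -(-96 + 140/9)² = -(-724/9)² = -1*524176/81 = -524176/81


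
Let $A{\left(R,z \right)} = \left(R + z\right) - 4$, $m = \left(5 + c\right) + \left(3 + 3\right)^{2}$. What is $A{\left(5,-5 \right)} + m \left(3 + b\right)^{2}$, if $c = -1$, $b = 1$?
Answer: $636$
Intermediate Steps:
$m = 40$ ($m = \left(5 - 1\right) + \left(3 + 3\right)^{2} = 4 + 6^{2} = 4 + 36 = 40$)
$A{\left(R,z \right)} = -4 + R + z$
$A{\left(5,-5 \right)} + m \left(3 + b\right)^{2} = \left(-4 + 5 - 5\right) + 40 \left(3 + 1\right)^{2} = -4 + 40 \cdot 4^{2} = -4 + 40 \cdot 16 = -4 + 640 = 636$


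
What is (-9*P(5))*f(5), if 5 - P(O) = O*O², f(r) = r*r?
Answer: 27000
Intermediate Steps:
f(r) = r²
P(O) = 5 - O³ (P(O) = 5 - O*O² = 5 - O³)
(-9*P(5))*f(5) = -9*(5 - 1*5³)*5² = -9*(5 - 1*125)*25 = -9*(5 - 125)*25 = -9*(-120)*25 = 1080*25 = 27000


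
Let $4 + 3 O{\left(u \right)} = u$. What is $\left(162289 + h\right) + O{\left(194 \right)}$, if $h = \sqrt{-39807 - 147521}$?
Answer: $\frac{487057}{3} + 8 i \sqrt{2927} \approx 1.6235 \cdot 10^{5} + 432.81 i$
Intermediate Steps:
$O{\left(u \right)} = - \frac{4}{3} + \frac{u}{3}$
$h = 8 i \sqrt{2927}$ ($h = \sqrt{-187328} = 8 i \sqrt{2927} \approx 432.81 i$)
$\left(162289 + h\right) + O{\left(194 \right)} = \left(162289 + 8 i \sqrt{2927}\right) + \left(- \frac{4}{3} + \frac{1}{3} \cdot 194\right) = \left(162289 + 8 i \sqrt{2927}\right) + \left(- \frac{4}{3} + \frac{194}{3}\right) = \left(162289 + 8 i \sqrt{2927}\right) + \frac{190}{3} = \frac{487057}{3} + 8 i \sqrt{2927}$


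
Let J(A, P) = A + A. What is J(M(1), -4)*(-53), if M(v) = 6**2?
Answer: -3816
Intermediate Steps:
M(v) = 36
J(A, P) = 2*A
J(M(1), -4)*(-53) = (2*36)*(-53) = 72*(-53) = -3816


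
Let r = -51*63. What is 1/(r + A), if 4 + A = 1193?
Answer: -1/2024 ≈ -0.00049407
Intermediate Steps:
A = 1189 (A = -4 + 1193 = 1189)
r = -3213
1/(r + A) = 1/(-3213 + 1189) = 1/(-2024) = -1/2024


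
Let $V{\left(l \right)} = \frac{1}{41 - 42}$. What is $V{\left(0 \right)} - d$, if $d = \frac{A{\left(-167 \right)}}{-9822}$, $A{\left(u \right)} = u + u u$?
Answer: $\frac{8950}{4911} \approx 1.8224$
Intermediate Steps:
$V{\left(l \right)} = -1$ ($V{\left(l \right)} = \frac{1}{-1} = -1$)
$A{\left(u \right)} = u + u^{2}$
$d = - \frac{13861}{4911}$ ($d = \frac{\left(-167\right) \left(1 - 167\right)}{-9822} = \left(-167\right) \left(-166\right) \left(- \frac{1}{9822}\right) = 27722 \left(- \frac{1}{9822}\right) = - \frac{13861}{4911} \approx -2.8224$)
$V{\left(0 \right)} - d = -1 - - \frac{13861}{4911} = -1 + \frac{13861}{4911} = \frac{8950}{4911}$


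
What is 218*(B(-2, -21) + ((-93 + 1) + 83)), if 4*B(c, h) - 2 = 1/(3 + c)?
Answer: -3597/2 ≈ -1798.5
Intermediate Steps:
B(c, h) = ½ + 1/(4*(3 + c))
218*(B(-2, -21) + ((-93 + 1) + 83)) = 218*((7 + 2*(-2))/(4*(3 - 2)) + ((-93 + 1) + 83)) = 218*((¼)*(7 - 4)/1 + (-92 + 83)) = 218*((¼)*1*3 - 9) = 218*(¾ - 9) = 218*(-33/4) = -3597/2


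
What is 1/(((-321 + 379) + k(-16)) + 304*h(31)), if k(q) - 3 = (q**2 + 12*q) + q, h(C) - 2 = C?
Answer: 1/10141 ≈ 9.8610e-5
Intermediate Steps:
h(C) = 2 + C
k(q) = 3 + q**2 + 13*q (k(q) = 3 + ((q**2 + 12*q) + q) = 3 + (q**2 + 13*q) = 3 + q**2 + 13*q)
1/(((-321 + 379) + k(-16)) + 304*h(31)) = 1/(((-321 + 379) + (3 + (-16)**2 + 13*(-16))) + 304*(2 + 31)) = 1/((58 + (3 + 256 - 208)) + 304*33) = 1/((58 + 51) + 10032) = 1/(109 + 10032) = 1/10141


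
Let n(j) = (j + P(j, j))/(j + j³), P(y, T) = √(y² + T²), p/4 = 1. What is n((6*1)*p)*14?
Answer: 14/577 + 14*√2/577 ≈ 0.058577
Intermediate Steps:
p = 4 (p = 4*1 = 4)
P(y, T) = √(T² + y²)
n(j) = (j + √2*√(j²))/(j + j³) (n(j) = (j + √(j² + j²))/(j + j³) = (j + √(2*j²))/(j + j³) = (j + √2*√(j²))/(j + j³))
n((6*1)*p)*14 = (((6*1)*4 + √2*√(((6*1)*4)²))/((6*1)*4 + ((6*1)*4)³))*14 = ((6*4 + √2*√((6*4)²))/(6*4 + (6*4)³))*14 = ((24 + √2*√(24²))/(24 + 24³))*14 = ((24 + √2*√576)/(24 + 13824))*14 = ((24 + √2*24)/13848)*14 = ((24 + 24*√2)/13848)*14 = (1/577 + √2/577)*14 = 14/577 + 14*√2/577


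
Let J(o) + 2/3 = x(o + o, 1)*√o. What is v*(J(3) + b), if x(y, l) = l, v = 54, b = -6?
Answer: -360 + 54*√3 ≈ -266.47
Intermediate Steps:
J(o) = -⅔ + √o (J(o) = -⅔ + 1*√o = -⅔ + √o)
v*(J(3) + b) = 54*((-⅔ + √3) - 6) = 54*(-20/3 + √3) = -360 + 54*√3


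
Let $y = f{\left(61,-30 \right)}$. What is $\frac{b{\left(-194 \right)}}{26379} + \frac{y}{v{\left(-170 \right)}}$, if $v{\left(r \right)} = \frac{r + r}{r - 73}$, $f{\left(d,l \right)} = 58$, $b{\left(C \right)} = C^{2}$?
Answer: $\frac{192290933}{4484430} \approx 42.88$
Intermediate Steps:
$y = 58$
$v{\left(r \right)} = \frac{2 r}{-73 + r}$
$\frac{b{\left(-194 \right)}}{26379} + \frac{y}{v{\left(-170 \right)}} = \frac{\left(-194\right)^{2}}{26379} + \frac{58}{2 \left(-170\right) \frac{1}{-73 - 170}} = 37636 \cdot \frac{1}{26379} + \frac{58}{2 \left(-170\right) \frac{1}{-243}} = \frac{37636}{26379} + \frac{58}{2 \left(-170\right) \left(- \frac{1}{243}\right)} = \frac{37636}{26379} + \frac{58}{\frac{340}{243}} = \frac{37636}{26379} + 58 \cdot \frac{243}{340} = \frac{37636}{26379} + \frac{7047}{170} = \frac{192290933}{4484430}$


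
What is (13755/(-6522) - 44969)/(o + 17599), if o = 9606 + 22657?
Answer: -97767191/108399988 ≈ -0.90191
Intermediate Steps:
o = 32263
(13755/(-6522) - 44969)/(o + 17599) = (13755/(-6522) - 44969)/(32263 + 17599) = (13755*(-1/6522) - 44969)/49862 = (-4585/2174 - 44969)*(1/49862) = -97767191/2174*1/49862 = -97767191/108399988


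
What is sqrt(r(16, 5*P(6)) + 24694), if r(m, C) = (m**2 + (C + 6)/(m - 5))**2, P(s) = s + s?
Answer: sqrt(93338) ≈ 305.51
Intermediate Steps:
P(s) = 2*s
r(m, C) = (m**2 + (6 + C)/(-5 + m))**2
sqrt(r(16, 5*P(6)) + 24694) = sqrt((6 + 5*(2*6) + 16**3 - 5*16**2)**2/(-5 + 16)**2 + 24694) = sqrt((6 + 5*12 + 4096 - 5*256)**2/11**2 + 24694) = sqrt((6 + 60 + 4096 - 1280)**2/121 + 24694) = sqrt((1/121)*2882**2 + 24694) = sqrt((1/121)*8305924 + 24694) = sqrt(68644 + 24694) = sqrt(93338)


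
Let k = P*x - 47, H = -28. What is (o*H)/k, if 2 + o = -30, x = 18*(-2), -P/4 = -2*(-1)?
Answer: 896/241 ≈ 3.7178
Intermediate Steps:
P = -8 (P = -(-8)*(-1) = -4*2 = -8)
x = -36
o = -32 (o = -2 - 30 = -32)
k = 241 (k = -8*(-36) - 47 = 288 - 47 = 241)
(o*H)/k = -32*(-28)/241 = 896*(1/241) = 896/241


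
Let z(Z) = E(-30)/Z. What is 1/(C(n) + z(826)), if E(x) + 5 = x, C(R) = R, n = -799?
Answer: -118/94287 ≈ -0.0012515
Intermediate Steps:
E(x) = -5 + x
z(Z) = -35/Z (z(Z) = (-5 - 30)/Z = -35/Z)
1/(C(n) + z(826)) = 1/(-799 - 35/826) = 1/(-799 - 35*1/826) = 1/(-799 - 5/118) = 1/(-94287/118) = -118/94287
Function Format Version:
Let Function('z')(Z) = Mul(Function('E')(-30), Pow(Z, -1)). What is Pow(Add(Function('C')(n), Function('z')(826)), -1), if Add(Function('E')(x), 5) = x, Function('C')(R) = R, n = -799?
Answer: Rational(-118, 94287) ≈ -0.0012515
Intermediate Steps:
Function('E')(x) = Add(-5, x)
Function('z')(Z) = Mul(-35, Pow(Z, -1)) (Function('z')(Z) = Mul(Add(-5, -30), Pow(Z, -1)) = Mul(-35, Pow(Z, -1)))
Pow(Add(Function('C')(n), Function('z')(826)), -1) = Pow(Add(-799, Mul(-35, Pow(826, -1))), -1) = Pow(Add(-799, Mul(-35, Rational(1, 826))), -1) = Pow(Add(-799, Rational(-5, 118)), -1) = Pow(Rational(-94287, 118), -1) = Rational(-118, 94287)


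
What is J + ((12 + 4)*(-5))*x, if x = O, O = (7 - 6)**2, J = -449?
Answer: -529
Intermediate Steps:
O = 1 (O = 1**2 = 1)
x = 1
J + ((12 + 4)*(-5))*x = -449 + ((12 + 4)*(-5))*1 = -449 + (16*(-5))*1 = -449 - 80*1 = -449 - 80 = -529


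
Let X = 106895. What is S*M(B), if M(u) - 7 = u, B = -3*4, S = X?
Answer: -534475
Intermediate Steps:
S = 106895
B = -12
M(u) = 7 + u
S*M(B) = 106895*(7 - 12) = 106895*(-5) = -534475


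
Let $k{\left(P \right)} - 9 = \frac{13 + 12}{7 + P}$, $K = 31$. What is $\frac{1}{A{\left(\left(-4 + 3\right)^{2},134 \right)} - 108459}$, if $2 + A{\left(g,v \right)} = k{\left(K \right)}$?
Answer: $- \frac{38}{4121151} \approx -9.2207 \cdot 10^{-6}$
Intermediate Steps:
$k{\left(P \right)} = 9 + \frac{25}{7 + P}$ ($k{\left(P \right)} = 9 + \frac{13 + 12}{7 + P} = 9 + \frac{25}{7 + P}$)
$A{\left(g,v \right)} = \frac{291}{38}$ ($A{\left(g,v \right)} = -2 + \frac{88 + 9 \cdot 31}{7 + 31} = -2 + \frac{88 + 279}{38} = -2 + \frac{1}{38} \cdot 367 = -2 + \frac{367}{38} = \frac{291}{38}$)
$\frac{1}{A{\left(\left(-4 + 3\right)^{2},134 \right)} - 108459} = \frac{1}{\frac{291}{38} - 108459} = \frac{1}{- \frac{4121151}{38}} = - \frac{38}{4121151}$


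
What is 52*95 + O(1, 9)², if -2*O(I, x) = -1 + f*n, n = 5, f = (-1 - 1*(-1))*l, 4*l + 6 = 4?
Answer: 19761/4 ≈ 4940.3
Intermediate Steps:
l = -½ (l = -3/2 + (¼)*4 = -3/2 + 1 = -½ ≈ -0.50000)
f = 0 (f = (-1 - 1*(-1))*(-½) = (-1 + 1)*(-½) = 0*(-½) = 0)
O(I, x) = ½ (O(I, x) = -(-1 + 0*5)/2 = -(-1 + 0)/2 = -½*(-1) = ½)
52*95 + O(1, 9)² = 52*95 + (½)² = 4940 + ¼ = 19761/4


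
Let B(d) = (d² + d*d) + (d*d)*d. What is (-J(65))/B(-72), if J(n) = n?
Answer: 13/72576 ≈ 0.00017912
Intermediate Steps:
B(d) = d³ + 2*d² (B(d) = (d² + d²) + d²*d = 2*d² + d³ = d³ + 2*d²)
(-J(65))/B(-72) = (-1*65)/(((-72)²*(2 - 72))) = -65/(5184*(-70)) = -65/(-362880) = -65*(-1/362880) = 13/72576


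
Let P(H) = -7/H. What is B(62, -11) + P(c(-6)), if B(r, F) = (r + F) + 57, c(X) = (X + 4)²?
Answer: 425/4 ≈ 106.25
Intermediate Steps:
c(X) = (4 + X)²
B(r, F) = 57 + F + r (B(r, F) = (F + r) + 57 = 57 + F + r)
B(62, -11) + P(c(-6)) = (57 - 11 + 62) - 7/(4 - 6)² = 108 - 7/((-2)²) = 108 - 7/4 = 425/4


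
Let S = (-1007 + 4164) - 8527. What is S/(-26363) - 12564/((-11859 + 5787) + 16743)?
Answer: -91307154/93773191 ≈ -0.97370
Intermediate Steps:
S = -5370 (S = 3157 - 8527 = -5370)
S/(-26363) - 12564/((-11859 + 5787) + 16743) = -5370/(-26363) - 12564/((-11859 + 5787) + 16743) = -5370*(-1/26363) - 12564/(-6072 + 16743) = 5370/26363 - 12564/10671 = 5370/26363 - 12564*1/10671 = 5370/26363 - 4188/3557 = -91307154/93773191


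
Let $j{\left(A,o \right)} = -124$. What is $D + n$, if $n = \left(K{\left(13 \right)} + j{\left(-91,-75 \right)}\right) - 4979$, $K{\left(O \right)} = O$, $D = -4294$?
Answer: $-9384$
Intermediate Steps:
$n = -5090$ ($n = \left(13 - 124\right) - 4979 = -111 - 4979 = -5090$)
$D + n = -4294 - 5090 = -9384$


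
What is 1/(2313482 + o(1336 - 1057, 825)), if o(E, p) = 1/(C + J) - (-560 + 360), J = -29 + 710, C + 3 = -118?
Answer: 560/1295661921 ≈ 4.3221e-7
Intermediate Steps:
C = -121 (C = -3 - 118 = -121)
J = 681
o(E, p) = 112001/560 (o(E, p) = 1/(-121 + 681) - (-560 + 360) = 1/560 - 1*(-200) = 1/560 + 200 = 112001/560)
1/(2313482 + o(1336 - 1057, 825)) = 1/(2313482 + 112001/560) = 1/(1295661921/560) = 560/1295661921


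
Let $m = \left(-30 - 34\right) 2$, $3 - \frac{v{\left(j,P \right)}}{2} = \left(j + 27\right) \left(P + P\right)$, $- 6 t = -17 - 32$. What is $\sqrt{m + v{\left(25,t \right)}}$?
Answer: $\frac{i \sqrt{16386}}{3} \approx 42.669 i$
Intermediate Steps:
$t = \frac{49}{6}$ ($t = - \frac{-17 - 32}{6} = \left(- \frac{1}{6}\right) \left(-49\right) = \frac{49}{6} \approx 8.1667$)
$v{\left(j,P \right)} = 6 - 4 P \left(27 + j\right)$ ($v{\left(j,P \right)} = 6 - 2 \left(j + 27\right) \left(P + P\right) = 6 - 2 \left(27 + j\right) 2 P = 6 - 2 \cdot 2 P \left(27 + j\right) = 6 - 4 P \left(27 + j\right)$)
$m = -128$ ($m = \left(-64\right) 2 = -128$)
$\sqrt{m + v{\left(25,t \right)}} = \sqrt{-128 - \left(876 + \frac{2450}{3}\right)} = \sqrt{-128 - \frac{5078}{3}} = \sqrt{- \frac{5462}{3}} = \frac{i \sqrt{16386}}{3}$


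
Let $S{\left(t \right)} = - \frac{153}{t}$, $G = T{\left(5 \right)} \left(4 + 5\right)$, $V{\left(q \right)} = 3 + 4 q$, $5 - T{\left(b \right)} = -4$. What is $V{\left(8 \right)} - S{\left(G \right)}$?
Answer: $\frac{332}{9} \approx 36.889$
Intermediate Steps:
$T{\left(b \right)} = 9$ ($T{\left(b \right)} = 5 - -4 = 5 + 4 = 9$)
$G = 81$ ($G = 9 \left(4 + 5\right) = 9 \cdot 9 = 81$)
$V{\left(8 \right)} - S{\left(G \right)} = \left(3 + 4 \cdot 8\right) - - \frac{153}{81} = \left(3 + 32\right) - \left(-153\right) \frac{1}{81} = 35 - - \frac{17}{9} = 35 + \frac{17}{9} = \frac{332}{9}$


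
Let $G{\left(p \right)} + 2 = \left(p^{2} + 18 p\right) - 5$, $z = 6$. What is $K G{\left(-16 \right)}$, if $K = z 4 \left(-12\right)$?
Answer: $11232$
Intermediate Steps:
$G{\left(p \right)} = -7 + p^{2} + 18 p$ ($G{\left(p \right)} = -2 - \left(5 - p^{2} - 18 p\right) = -2 + \left(-5 + p^{2} + 18 p\right) = -7 + p^{2} + 18 p$)
$K = -288$ ($K = 6 \cdot 4 \left(-12\right) = 24 \left(-12\right) = -288$)
$K G{\left(-16 \right)} = - 288 \left(-7 + \left(-16\right)^{2} + 18 \left(-16\right)\right) = - 288 \left(-7 + 256 - 288\right) = \left(-288\right) \left(-39\right) = 11232$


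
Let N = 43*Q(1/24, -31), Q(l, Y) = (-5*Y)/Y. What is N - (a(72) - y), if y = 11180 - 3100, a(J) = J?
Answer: 7793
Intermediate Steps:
Q(l, Y) = -5
N = -215 (N = 43*(-5) = -215)
y = 8080
N - (a(72) - y) = -215 - (72 - 1*8080) = -215 - (72 - 8080) = -215 - 1*(-8008) = -215 + 8008 = 7793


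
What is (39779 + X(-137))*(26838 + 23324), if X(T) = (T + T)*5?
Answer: 1926672258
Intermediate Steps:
X(T) = 10*T (X(T) = (2*T)*5 = 10*T)
(39779 + X(-137))*(26838 + 23324) = (39779 + 10*(-137))*(26838 + 23324) = (39779 - 1370)*50162 = 38409*50162 = 1926672258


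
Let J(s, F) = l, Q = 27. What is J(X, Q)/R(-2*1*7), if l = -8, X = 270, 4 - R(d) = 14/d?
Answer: -8/5 ≈ -1.6000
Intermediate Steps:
R(d) = 4 - 14/d
J(s, F) = -8
J(X, Q)/R(-2*1*7) = -8/(4 - 14/(-2*1*7)) = -8/(4 - 14/((-2*7))) = -8/(4 - 14/(-14)) = -8/(4 - 14*(-1/14)) = -8/(4 + 1) = -8/5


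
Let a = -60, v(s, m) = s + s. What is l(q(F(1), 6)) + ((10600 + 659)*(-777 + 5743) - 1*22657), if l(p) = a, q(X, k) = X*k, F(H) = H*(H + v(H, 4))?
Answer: 55889477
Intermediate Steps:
v(s, m) = 2*s
F(H) = 3*H² (F(H) = H*(H + 2*H) = H*(3*H) = 3*H²)
l(p) = -60
l(q(F(1), 6)) + ((10600 + 659)*(-777 + 5743) - 1*22657) = -60 + ((10600 + 659)*(-777 + 5743) - 1*22657) = -60 + (11259*4966 - 22657) = -60 + (55912194 - 22657) = -60 + 55889537 = 55889477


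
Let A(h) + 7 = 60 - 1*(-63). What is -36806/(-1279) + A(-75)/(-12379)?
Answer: 455473110/15832741 ≈ 28.768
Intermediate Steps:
A(h) = 116 (A(h) = -7 + (60 - 1*(-63)) = -7 + (60 + 63) = -7 + 123 = 116)
-36806/(-1279) + A(-75)/(-12379) = -36806/(-1279) + 116/(-12379) = -36806*(-1/1279) + 116*(-1/12379) = 36806/1279 - 116/12379 = 455473110/15832741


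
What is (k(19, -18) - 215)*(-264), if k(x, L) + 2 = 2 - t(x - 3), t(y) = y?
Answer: 60984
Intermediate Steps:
k(x, L) = 3 - x (k(x, L) = -2 + (2 - (x - 3)) = -2 + (2 - (-3 + x)) = -2 + (2 + (3 - x)) = -2 + (5 - x) = 3 - x)
(k(19, -18) - 215)*(-264) = ((3 - 1*19) - 215)*(-264) = ((3 - 19) - 215)*(-264) = (-16 - 215)*(-264) = -231*(-264) = 60984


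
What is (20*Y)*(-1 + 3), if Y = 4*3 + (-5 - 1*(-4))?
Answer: 440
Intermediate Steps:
Y = 11 (Y = 12 + (-5 + 4) = 12 - 1 = 11)
(20*Y)*(-1 + 3) = (20*11)*(-1 + 3) = 220*2 = 440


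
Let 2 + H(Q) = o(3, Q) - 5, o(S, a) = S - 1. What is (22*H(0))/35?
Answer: -22/7 ≈ -3.1429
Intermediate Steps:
o(S, a) = -1 + S
H(Q) = -5 (H(Q) = -2 + ((-1 + 3) - 5) = -2 + (2 - 5) = -2 - 3 = -5)
(22*H(0))/35 = (22*(-5))/35 = -110*1/35 = -22/7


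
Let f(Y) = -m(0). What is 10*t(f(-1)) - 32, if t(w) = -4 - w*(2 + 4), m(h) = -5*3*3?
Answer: -2772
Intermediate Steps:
m(h) = -45 (m(h) = -15*3 = -45)
f(Y) = 45 (f(Y) = -1*(-45) = 45)
t(w) = -4 - 6*w (t(w) = -4 - w*6 = -4 - 6*w)
10*t(f(-1)) - 32 = 10*(-4 - 6*45) - 32 = 10*(-4 - 270) - 32 = 10*(-274) - 32 = -2740 - 32 = -2772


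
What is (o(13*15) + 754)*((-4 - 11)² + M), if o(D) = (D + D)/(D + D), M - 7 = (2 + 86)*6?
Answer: 573800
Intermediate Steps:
M = 535 (M = 7 + (2 + 86)*6 = 7 + 88*6 = 7 + 528 = 535)
o(D) = 1 (o(D) = (2*D)/((2*D)) = (2*D)*(1/(2*D)) = 1)
(o(13*15) + 754)*((-4 - 11)² + M) = (1 + 754)*((-4 - 11)² + 535) = 755*((-15)² + 535) = 755*(225 + 535) = 755*760 = 573800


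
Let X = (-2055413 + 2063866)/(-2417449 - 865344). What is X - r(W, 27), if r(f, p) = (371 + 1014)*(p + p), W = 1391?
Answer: -245520096923/3282793 ≈ -74790.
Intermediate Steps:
X = -8453/3282793 (X = 8453/(-3282793) = 8453*(-1/3282793) = -8453/3282793 ≈ -0.0025749)
r(f, p) = 2770*p (r(f, p) = 1385*(2*p) = 2770*p)
X - r(W, 27) = -8453/3282793 - 2770*27 = -8453/3282793 - 1*74790 = -8453/3282793 - 74790 = -245520096923/3282793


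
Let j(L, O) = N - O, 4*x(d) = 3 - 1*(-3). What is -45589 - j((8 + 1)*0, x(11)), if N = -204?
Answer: -90767/2 ≈ -45384.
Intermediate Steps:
x(d) = 3/2 (x(d) = (3 - 1*(-3))/4 = (3 + 3)/4 = (1/4)*6 = 3/2)
j(L, O) = -204 - O
-45589 - j((8 + 1)*0, x(11)) = -45589 - (-204 - 1*3/2) = -45589 - (-204 - 3/2) = -45589 - 1*(-411/2) = -45589 + 411/2 = -90767/2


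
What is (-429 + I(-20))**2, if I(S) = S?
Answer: 201601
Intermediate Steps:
(-429 + I(-20))**2 = (-429 - 20)**2 = (-449)**2 = 201601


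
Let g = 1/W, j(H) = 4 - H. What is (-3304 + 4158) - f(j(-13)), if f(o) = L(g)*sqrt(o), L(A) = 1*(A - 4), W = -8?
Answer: 854 + 33*sqrt(17)/8 ≈ 871.01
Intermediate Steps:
g = -1/8 (g = 1/(-8) = -1/8 ≈ -0.12500)
L(A) = -4 + A (L(A) = 1*(-4 + A) = -4 + A)
f(o) = -33*sqrt(o)/8 (f(o) = (-4 - 1/8)*sqrt(o) = -33*sqrt(o)/8)
(-3304 + 4158) - f(j(-13)) = (-3304 + 4158) - (-33)*sqrt(4 - 1*(-13))/8 = 854 - (-33)*sqrt(4 + 13)/8 = 854 - (-33)*sqrt(17)/8 = 854 + 33*sqrt(17)/8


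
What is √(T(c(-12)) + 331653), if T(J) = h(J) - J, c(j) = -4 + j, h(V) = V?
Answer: √331653 ≈ 575.89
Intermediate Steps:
T(J) = 0 (T(J) = J - J = 0)
√(T(c(-12)) + 331653) = √(0 + 331653) = √331653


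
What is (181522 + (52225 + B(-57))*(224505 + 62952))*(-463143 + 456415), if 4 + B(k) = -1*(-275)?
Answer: -101529046777232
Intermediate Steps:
B(k) = 271 (B(k) = -4 - 1*(-275) = -4 + 275 = 271)
(181522 + (52225 + B(-57))*(224505 + 62952))*(-463143 + 456415) = (181522 + (52225 + 271)*(224505 + 62952))*(-463143 + 456415) = (181522 + 52496*287457)*(-6728) = (181522 + 15090342672)*(-6728) = 15090524194*(-6728) = -101529046777232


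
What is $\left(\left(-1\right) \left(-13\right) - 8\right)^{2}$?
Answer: $25$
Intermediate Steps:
$\left(\left(-1\right) \left(-13\right) - 8\right)^{2} = \left(13 - 8\right)^{2} = 5^{2} = 25$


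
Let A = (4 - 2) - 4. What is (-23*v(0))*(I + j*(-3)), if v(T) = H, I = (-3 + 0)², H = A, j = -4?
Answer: 966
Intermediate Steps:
A = -2 (A = 2 - 4 = -2)
H = -2
I = 9 (I = (-3)² = 9)
v(T) = -2
(-23*v(0))*(I + j*(-3)) = (-23*(-2))*(9 - 4*(-3)) = 46*(9 + 12) = 46*21 = 966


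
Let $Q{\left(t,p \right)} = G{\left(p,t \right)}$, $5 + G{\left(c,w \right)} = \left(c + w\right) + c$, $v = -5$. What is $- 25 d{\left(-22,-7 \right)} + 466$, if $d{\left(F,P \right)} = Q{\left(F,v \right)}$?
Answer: $1391$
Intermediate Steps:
$G{\left(c,w \right)} = -5 + w + 2 c$ ($G{\left(c,w \right)} = -5 + \left(\left(c + w\right) + c\right) = -5 + \left(w + 2 c\right) = -5 + w + 2 c$)
$Q{\left(t,p \right)} = -5 + t + 2 p$
$d{\left(F,P \right)} = -15 + F$ ($d{\left(F,P \right)} = -5 + F + 2 \left(-5\right) = -5 + F - 10 = -15 + F$)
$- 25 d{\left(-22,-7 \right)} + 466 = - 25 \left(-15 - 22\right) + 466 = \left(-25\right) \left(-37\right) + 466 = 925 + 466 = 1391$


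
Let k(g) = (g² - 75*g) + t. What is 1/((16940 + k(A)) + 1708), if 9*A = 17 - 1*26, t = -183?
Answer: 1/18541 ≈ 5.3935e-5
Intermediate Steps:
A = -1 (A = (17 - 1*26)/9 = (17 - 26)/9 = (⅑)*(-9) = -1)
k(g) = -183 + g² - 75*g (k(g) = (g² - 75*g) - 183 = -183 + g² - 75*g)
1/((16940 + k(A)) + 1708) = 1/((16940 + (-183 + (-1)² - 75*(-1))) + 1708) = 1/((16940 + (-183 + 1 + 75)) + 1708) = 1/((16940 - 107) + 1708) = 1/(16833 + 1708) = 1/18541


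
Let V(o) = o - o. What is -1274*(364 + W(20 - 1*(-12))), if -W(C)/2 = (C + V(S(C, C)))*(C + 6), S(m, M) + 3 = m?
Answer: 2634632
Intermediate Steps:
S(m, M) = -3 + m
V(o) = 0
W(C) = -2*C*(6 + C) (W(C) = -2*(C + 0)*(C + 6) = -2*C*(6 + C))
-1274*(364 + W(20 - 1*(-12))) = -1274*(364 + 2*(20 - 1*(-12))*(-6 - (20 - 1*(-12)))) = -1274*(364 + 2*(20 + 12)*(-6 - (20 + 12))) = -1274*(364 + 2*32*(-6 - 1*32)) = -1274*(364 + 2*32*(-6 - 32)) = -1274*(364 + 2*32*(-38)) = -1274*(364 - 2432) = -1274*(-2068) = 2634632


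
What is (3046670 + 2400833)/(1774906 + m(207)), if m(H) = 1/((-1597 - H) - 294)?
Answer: 11428861294/3723752787 ≈ 3.0692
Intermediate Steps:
m(H) = 1/(-1891 - H)
(3046670 + 2400833)/(1774906 + m(207)) = (3046670 + 2400833)/(1774906 - 1/(1891 + 207)) = 5447503/(1774906 - 1/2098) = 5447503/(3723752787/2098) = 5447503*(2098/3723752787) = 11428861294/3723752787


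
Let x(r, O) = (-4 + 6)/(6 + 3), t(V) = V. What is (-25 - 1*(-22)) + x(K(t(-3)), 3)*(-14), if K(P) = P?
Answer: -55/9 ≈ -6.1111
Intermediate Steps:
x(r, O) = 2/9
(-25 - 1*(-22)) + x(K(t(-3)), 3)*(-14) = (-25 - 1*(-22)) + (2/9)*(-14) = (-25 + 22) - 28/9 = -3 - 28/9 = -55/9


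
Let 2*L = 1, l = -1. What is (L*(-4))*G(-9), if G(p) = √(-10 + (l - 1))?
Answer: -4*I*√3 ≈ -6.9282*I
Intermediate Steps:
L = ½ (L = (½)*1 = ½ ≈ 0.50000)
G(p) = 2*I*√3 (G(p) = √(-10 + (-1 - 1)) = √(-10 - 2) = √(-12) = 2*I*√3)
(L*(-4))*G(-9) = ((½)*(-4))*(2*I*√3) = -4*I*√3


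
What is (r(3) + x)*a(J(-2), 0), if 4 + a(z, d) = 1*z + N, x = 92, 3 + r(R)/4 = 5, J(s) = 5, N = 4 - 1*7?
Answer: -200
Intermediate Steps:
N = -3 (N = 4 - 7 = -3)
r(R) = 8 (r(R) = -12 + 4*5 = -12 + 20 = 8)
a(z, d) = -7 + z (a(z, d) = -4 + (1*z - 3) = -4 + (z - 3) = -4 + (-3 + z) = -7 + z)
(r(3) + x)*a(J(-2), 0) = (8 + 92)*(-7 + 5) = 100*(-2) = -200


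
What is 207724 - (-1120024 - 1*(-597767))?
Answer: 729981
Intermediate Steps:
207724 - (-1120024 - 1*(-597767)) = 207724 - (-1120024 + 597767) = 207724 - 1*(-522257) = 207724 + 522257 = 729981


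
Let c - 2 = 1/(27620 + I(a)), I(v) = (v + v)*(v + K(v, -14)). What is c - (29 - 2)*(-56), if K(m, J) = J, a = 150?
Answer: 103587881/68420 ≈ 1514.0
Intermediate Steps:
I(v) = 2*v*(-14 + v) (I(v) = (v + v)*(v - 14) = (2*v)*(-14 + v) = 2*v*(-14 + v))
c = 136841/68420 (c = 2 + 1/(27620 + 2*150*(-14 + 150)) = 2 + 1/(27620 + 2*150*136) = 2 + 1/(27620 + 40800) = 2 + 1/68420 = 136841/68420 ≈ 2.0000)
c - (29 - 2)*(-56) = 136841/68420 - (29 - 2)*(-56) = 136841/68420 - 27*(-56) = 136841/68420 - 1*(-1512) = 136841/68420 + 1512 = 103587881/68420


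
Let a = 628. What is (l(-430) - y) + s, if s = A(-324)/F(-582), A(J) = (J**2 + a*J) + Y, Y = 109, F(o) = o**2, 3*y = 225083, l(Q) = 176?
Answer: -25354154327/338724 ≈ -74852.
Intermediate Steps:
y = 225083/3 (y = (1/3)*225083 = 225083/3 ≈ 75028.)
A(J) = 109 + J**2 + 628*J (A(J) = (J**2 + 628*J) + 109 = 109 + J**2 + 628*J)
s = -98387/338724 (s = (109 + (-324)**2 + 628*(-324))/((-582)**2) = (109 + 104976 - 203472)/338724 = -98387*1/338724 = -98387/338724 ≈ -0.29046)
(l(-430) - y) + s = (176 - 1*225083/3) - 98387/338724 = (176 - 225083/3) - 98387/338724 = -224555/3 - 98387/338724 = -25354154327/338724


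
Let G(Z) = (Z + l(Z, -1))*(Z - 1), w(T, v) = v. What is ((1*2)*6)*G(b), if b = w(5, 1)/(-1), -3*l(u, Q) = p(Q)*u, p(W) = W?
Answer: 32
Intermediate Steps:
l(u, Q) = -Q*u/3
b = -1 (b = 1/(-1) = 1*(-1) = -1)
G(Z) = 4*Z*(-1 + Z)/3 (G(Z) = (Z - 1/3*(-1)*Z)*(Z - 1) = (Z + Z/3)*(-1 + Z) = (4*Z/3)*(-1 + Z) = 4*Z*(-1 + Z)/3)
((1*2)*6)*G(b) = ((1*2)*6)*((4/3)*(-1)*(-1 - 1)) = (2*6)*((4/3)*(-1)*(-2)) = 12*(8/3) = 32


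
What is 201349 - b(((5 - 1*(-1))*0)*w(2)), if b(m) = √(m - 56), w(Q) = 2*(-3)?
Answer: 201349 - 2*I*√14 ≈ 2.0135e+5 - 7.4833*I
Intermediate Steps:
w(Q) = -6
b(m) = √(-56 + m)
201349 - b(((5 - 1*(-1))*0)*w(2)) = 201349 - √(-56 + ((5 - 1*(-1))*0)*(-6)) = 201349 - √(-56 + ((5 + 1)*0)*(-6)) = 201349 - √(-56 + (6*0)*(-6)) = 201349 - √(-56 + 0*(-6)) = 201349 - √(-56 + 0) = 201349 - √(-56) = 201349 - 2*I*√14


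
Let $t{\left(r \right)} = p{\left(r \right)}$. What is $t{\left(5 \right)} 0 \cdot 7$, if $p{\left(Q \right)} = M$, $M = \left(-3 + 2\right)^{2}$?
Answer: $0$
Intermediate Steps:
$M = 1$ ($M = \left(-1\right)^{2} = 1$)
$p{\left(Q \right)} = 1$
$t{\left(r \right)} = 1$
$t{\left(5 \right)} 0 \cdot 7 = 1 \cdot 0 \cdot 7 = 0 \cdot 7 = 0$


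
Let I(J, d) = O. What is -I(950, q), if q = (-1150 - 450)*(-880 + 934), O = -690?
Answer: 690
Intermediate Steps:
q = -86400 (q = -1600*54 = -86400)
I(J, d) = -690
-I(950, q) = -1*(-690) = 690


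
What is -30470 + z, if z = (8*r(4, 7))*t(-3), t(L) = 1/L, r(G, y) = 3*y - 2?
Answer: -91562/3 ≈ -30521.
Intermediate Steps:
r(G, y) = -2 + 3*y
z = -152/3 (z = (8*(-2 + 3*7))/(-3) = (8*(-2 + 21))*(-⅓) = (8*19)*(-⅓) = 152*(-⅓) = -152/3 ≈ -50.667)
-30470 + z = -30470 - 152/3 = -91562/3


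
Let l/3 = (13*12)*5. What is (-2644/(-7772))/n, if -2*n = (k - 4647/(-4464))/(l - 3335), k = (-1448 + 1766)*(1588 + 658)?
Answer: 1957300320/2064967575659 ≈ 0.00094786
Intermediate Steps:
l = 2340 (l = 3*((13*12)*5) = 3*(156*5) = 3*780 = 2340)
k = 714228 (k = 318*2246 = 714228)
n = 1062772813/2961120 (n = -(714228 - 4647/(-4464))/(2*(2340 - 3335)) = -(714228 - 4647*(-1/4464))/(2*(-995)) = -(714228 + 1549/1488)*(-1)/(2*995) = -1062772813*(-1)/(2976*995) = -1/2*(-1062772813/1480560) = 1062772813/2961120 ≈ 358.91)
(-2644/(-7772))/n = (-2644/(-7772))/(1062772813/2961120) = -2644*(-1/7772)*(2961120/1062772813) = (661/1943)*(2961120/1062772813) = 1957300320/2064967575659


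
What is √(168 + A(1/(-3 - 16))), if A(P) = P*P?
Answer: √60649/19 ≈ 12.962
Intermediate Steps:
A(P) = P²
√(168 + A(1/(-3 - 16))) = √(168 + (1/(-3 - 16))²) = √(168 + (1/(-19))²) = √(168 + (-1/19)²) = √(168 + 1/361) = √(60649/361) = √60649/19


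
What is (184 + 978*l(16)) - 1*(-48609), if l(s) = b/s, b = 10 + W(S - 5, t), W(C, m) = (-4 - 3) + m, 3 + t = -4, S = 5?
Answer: 97097/2 ≈ 48549.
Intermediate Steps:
t = -7 (t = -3 - 4 = -7)
W(C, m) = -7 + m
b = -4 (b = 10 + (-7 - 7) = 10 - 14 = -4)
l(s) = -4/s
(184 + 978*l(16)) - 1*(-48609) = (184 + 978*(-4/16)) - 1*(-48609) = (184 + 978*(-4*1/16)) + 48609 = (184 + 978*(-1/4)) + 48609 = (184 - 489/2) + 48609 = -121/2 + 48609 = 97097/2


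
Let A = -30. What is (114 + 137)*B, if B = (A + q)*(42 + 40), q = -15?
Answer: -926190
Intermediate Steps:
B = -3690 (B = (-30 - 15)*(42 + 40) = -45*82 = -3690)
(114 + 137)*B = (114 + 137)*(-3690) = 251*(-3690) = -926190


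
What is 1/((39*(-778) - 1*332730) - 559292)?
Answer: -1/922364 ≈ -1.0842e-6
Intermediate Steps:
1/((39*(-778) - 1*332730) - 559292) = 1/((-30342 - 332730) - 559292) = 1/(-363072 - 559292) = 1/(-922364) = -1/922364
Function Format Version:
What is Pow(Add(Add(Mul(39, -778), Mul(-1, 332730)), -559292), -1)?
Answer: Rational(-1, 922364) ≈ -1.0842e-6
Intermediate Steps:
Pow(Add(Add(Mul(39, -778), Mul(-1, 332730)), -559292), -1) = Pow(Add(Add(-30342, -332730), -559292), -1) = Pow(Add(-363072, -559292), -1) = Pow(-922364, -1) = Rational(-1, 922364)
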